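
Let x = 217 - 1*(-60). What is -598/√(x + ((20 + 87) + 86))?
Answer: -299*√470/235 ≈ -27.584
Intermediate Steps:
x = 277 (x = 217 + 60 = 277)
-598/√(x + ((20 + 87) + 86)) = -598/√(277 + ((20 + 87) + 86)) = -598/√(277 + (107 + 86)) = -598/√(277 + 193) = -598*√470/470 = -299*√470/235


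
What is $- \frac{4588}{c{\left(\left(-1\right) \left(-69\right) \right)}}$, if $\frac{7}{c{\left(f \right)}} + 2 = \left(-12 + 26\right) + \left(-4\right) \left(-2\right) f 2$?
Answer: $- \frac{5120208}{7} \approx -7.3146 \cdot 10^{5}$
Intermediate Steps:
$c{\left(f \right)} = \frac{7}{12 + 16 f}$ ($c{\left(f \right)} = \frac{7}{-2 + \left(\left(-12 + 26\right) + \left(-4\right) \left(-2\right) f 2\right)} = \frac{7}{-2 + \left(14 + 8 \cdot 2 f\right)} = \frac{7}{-2 + \left(14 + 16 f\right)} = \frac{7}{12 + 16 f}$)
$- \frac{4588}{c{\left(\left(-1\right) \left(-69\right) \right)}} = - \frac{4588}{\frac{7}{4} \frac{1}{3 + 4 \left(\left(-1\right) \left(-69\right)\right)}} = - \frac{4588}{\frac{7}{4} \frac{1}{3 + 4 \cdot 69}} = - \frac{4588}{\frac{7}{4} \frac{1}{3 + 276}} = - \frac{4588}{\frac{7}{4} \cdot \frac{1}{279}} = - \frac{4588}{\frac{7}{1116}} = \left(-4588\right) \frac{1116}{7} = - \frac{5120208}{7}$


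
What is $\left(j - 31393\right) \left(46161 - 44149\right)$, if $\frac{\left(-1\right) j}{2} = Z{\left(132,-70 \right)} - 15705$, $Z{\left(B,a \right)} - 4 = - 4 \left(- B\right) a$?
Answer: $148745148$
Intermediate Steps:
$Z{\left(B,a \right)} = 4 + 4 B a$ ($Z{\left(B,a \right)} = 4 + - 4 \left(- B\right) a = 4 + 4 B a$)
$j = 105322$ ($j = - 2 \left(\left(4 + 4 \cdot 132 \left(-70\right)\right) - 15705\right) = - 2 \left(\left(4 - 36960\right) - 15705\right) = - 2 \left(-36956 - 15705\right) = \left(-2\right) \left(-52661\right) = 105322$)
$\left(j - 31393\right) \left(46161 - 44149\right) = \left(105322 - 31393\right) \left(46161 - 44149\right) = 73929 \cdot 2012 = 148745148$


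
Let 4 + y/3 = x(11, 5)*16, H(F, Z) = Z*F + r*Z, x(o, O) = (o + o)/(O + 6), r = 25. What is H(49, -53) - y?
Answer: -4006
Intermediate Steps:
x(o, O) = 2*o/(6 + O) (x(o, O) = (2*o)/(6 + O) = 2*o/(6 + O))
H(F, Z) = 25*Z + F*Z (H(F, Z) = Z*F + 25*Z = F*Z + 25*Z = 25*Z + F*Z)
y = 84 (y = -12 + 3*((2*11/(6 + 5))*16) = -12 + 3*((2*11/11)*16) = -12 + 3*((2*11*(1/11))*16) = -12 + 3*(2*16) = -12 + 3*32 = -12 + 96 = 84)
H(49, -53) - y = -53*(25 + 49) - 1*84 = -53*74 - 84 = -3922 - 84 = -4006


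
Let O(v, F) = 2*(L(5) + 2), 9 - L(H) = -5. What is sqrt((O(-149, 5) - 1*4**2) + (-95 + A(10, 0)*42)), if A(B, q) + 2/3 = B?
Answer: sqrt(313) ≈ 17.692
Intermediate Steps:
L(H) = 14 (L(H) = 9 - 1*(-5) = 9 + 5 = 14)
O(v, F) = 32 (O(v, F) = 2*(14 + 2) = 2*16 = 32)
A(B, q) = -2/3 + B
sqrt((O(-149, 5) - 1*4**2) + (-95 + A(10, 0)*42)) = sqrt((32 - 1*4**2) + (-95 + (-2/3 + 10)*42)) = sqrt((32 - 1*16) + (-95 + (28/3)*42)) = sqrt((32 - 16) + (-95 + 392)) = sqrt(16 + 297) = sqrt(313)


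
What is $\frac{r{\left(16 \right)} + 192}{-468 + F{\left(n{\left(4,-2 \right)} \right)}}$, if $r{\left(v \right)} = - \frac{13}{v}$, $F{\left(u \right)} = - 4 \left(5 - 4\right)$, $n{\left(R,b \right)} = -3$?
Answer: $- \frac{3059}{7552} \approx -0.40506$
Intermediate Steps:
$F{\left(u \right)} = -4$ ($F{\left(u \right)} = \left(-4\right) 1 = -4$)
$\frac{r{\left(16 \right)} + 192}{-468 + F{\left(n{\left(4,-2 \right)} \right)}} = \frac{- \frac{13}{16} + 192}{-468 - 4} = \frac{\left(-13\right) \frac{1}{16} + 192}{-472} = \left(- \frac{13}{16} + 192\right) \left(- \frac{1}{472}\right) = \frac{3059}{16} \left(- \frac{1}{472}\right) = - \frac{3059}{7552}$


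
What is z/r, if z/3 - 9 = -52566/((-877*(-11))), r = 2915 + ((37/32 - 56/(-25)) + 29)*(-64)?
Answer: 2569275/202982527 ≈ 0.012658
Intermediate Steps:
r = 21041/25 (r = 2915 + ((37*(1/32) - 56*(-1/25)) + 29)*(-64) = 2915 + ((37/32 + 56/25) + 29)*(-64) = 2915 + (2717/800 + 29)*(-64) = 2915 + (25917/800)*(-64) = 2915 - 51834/25 = 21041/25 ≈ 841.64)
z = 102771/9647 (z = 27 + 3*(-52566/((-877*(-11)))) = 27 + 3*(-52566/9647) = 27 - 157698/9647 = 102771/9647 ≈ 10.653)
z/r = 102771/(9647*(21041/25)) = (102771/9647)*(25/21041) = 2569275/202982527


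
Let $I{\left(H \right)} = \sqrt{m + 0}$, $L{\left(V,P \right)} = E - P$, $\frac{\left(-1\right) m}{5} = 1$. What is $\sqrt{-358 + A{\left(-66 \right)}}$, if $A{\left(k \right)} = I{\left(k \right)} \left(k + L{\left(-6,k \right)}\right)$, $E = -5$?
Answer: $\sqrt{-358 - 5 i \sqrt{5}} \approx 0.2954 - 18.923 i$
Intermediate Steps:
$m = -5$ ($m = \left(-5\right) 1 = -5$)
$L{\left(V,P \right)} = -5 - P$
$I{\left(H \right)} = i \sqrt{5}$ ($I{\left(H \right)} = \sqrt{-5 + 0} = \sqrt{-5} = i \sqrt{5}$)
$A{\left(k \right)} = - 5 i \sqrt{5}$ ($A{\left(k \right)} = i \sqrt{5} \left(k - \left(5 + k\right)\right) = i \sqrt{5} \left(-5\right) = - 5 i \sqrt{5}$)
$\sqrt{-358 + A{\left(-66 \right)}} = \sqrt{-358 - 5 i \sqrt{5}}$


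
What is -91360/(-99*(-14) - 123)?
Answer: -91360/1263 ≈ -72.336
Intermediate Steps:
-91360/(-99*(-14) - 123) = -91360/(1386 - 123) = -91360/1263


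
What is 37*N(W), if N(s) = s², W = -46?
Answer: 78292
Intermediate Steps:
37*N(W) = 37*(-46)² = 37*2116 = 78292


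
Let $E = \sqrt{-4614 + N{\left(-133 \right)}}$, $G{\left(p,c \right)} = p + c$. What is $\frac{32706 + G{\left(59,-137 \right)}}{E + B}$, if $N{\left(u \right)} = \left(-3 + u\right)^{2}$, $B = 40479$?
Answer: $\frac{1320748812}{1638535559} - \frac{32628 \sqrt{13882}}{1638535559} \approx 0.80371$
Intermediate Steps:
$G{\left(p,c \right)} = c + p$
$E = \sqrt{13882}$ ($E = \sqrt{-4614 + \left(-3 - 133\right)^{2}} = \sqrt{-4614 + \left(-136\right)^{2}} = \sqrt{-4614 + 18496} = \sqrt{13882} \approx 117.82$)
$\frac{32706 + G{\left(59,-137 \right)}}{E + B} = \frac{32706 + \left(-137 + 59\right)}{\sqrt{13882} + 40479} = \frac{32706 - 78}{40479 + \sqrt{13882}} = \frac{32628}{40479 + \sqrt{13882}}$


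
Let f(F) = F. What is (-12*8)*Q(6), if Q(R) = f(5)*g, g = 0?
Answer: 0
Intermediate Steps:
Q(R) = 0 (Q(R) = 5*0 = 0)
(-12*8)*Q(6) = -12*8*0 = -96*0 = 0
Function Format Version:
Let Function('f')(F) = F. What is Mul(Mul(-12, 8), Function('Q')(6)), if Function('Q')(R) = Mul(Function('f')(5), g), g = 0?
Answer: 0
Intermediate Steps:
Function('Q')(R) = 0 (Function('Q')(R) = Mul(5, 0) = 0)
Mul(Mul(-12, 8), Function('Q')(6)) = Mul(Mul(-12, 8), 0) = Mul(-96, 0) = 0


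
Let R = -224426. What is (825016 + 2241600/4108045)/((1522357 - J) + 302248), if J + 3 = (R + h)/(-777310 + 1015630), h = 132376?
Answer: 16154307166333248/35726900853921149 ≈ 0.45216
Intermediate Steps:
J = -80701/23832 (J = -3 + (-224426 + 132376)/(-777310 + 1015630) = -3 - 92050/238320 = -3 - 92050*1/238320 = -3 - 9205/23832 = -80701/23832 ≈ -3.3862)
(825016 + 2241600/4108045)/((1522357 - J) + 302248) = (825016 + 2241600/4108045)/((1522357 - 1*(-80701/23832)) + 302248) = (825016 + 2241600*(1/4108045))/((1522357 + 80701/23832) + 302248) = (825016 + 448320/821609)/(36280892725/23832 + 302248) = 677841019064/(821609*(43484067061/23832)) = (677841019064/821609)*(23832/43484067061) = 16154307166333248/35726900853921149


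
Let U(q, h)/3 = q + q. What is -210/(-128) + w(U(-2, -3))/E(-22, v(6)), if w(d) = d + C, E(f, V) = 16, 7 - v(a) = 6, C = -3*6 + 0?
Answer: -15/64 ≈ -0.23438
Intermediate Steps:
C = -18 (C = -18 + 0 = -18)
U(q, h) = 6*q (U(q, h) = 3*(q + q) = 3*(2*q) = 6*q)
v(a) = 1 (v(a) = 7 - 1*6 = 7 - 6 = 1)
w(d) = -18 + d (w(d) = d - 18 = -18 + d)
-210/(-128) + w(U(-2, -3))/E(-22, v(6)) = -210/(-128) + (-18 + 6*(-2))/16 = -210*(-1/128) + (-18 - 12)*(1/16) = 105/64 - 30*1/16 = 105/64 - 15/8 = -15/64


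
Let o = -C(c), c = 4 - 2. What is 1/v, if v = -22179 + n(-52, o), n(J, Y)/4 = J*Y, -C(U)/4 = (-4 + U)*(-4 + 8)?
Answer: -1/15523 ≈ -6.4421e-5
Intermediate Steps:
c = 2
C(U) = 64 - 16*U (C(U) = -4*(-4 + U)*(-4 + 8) = -4*(-4 + U)*4 = -4*(-16 + 4*U) = 64 - 16*U)
o = -32 (o = -(64 - 16*2) = -(64 - 32) = -1*32 = -32)
n(J, Y) = 4*J*Y (n(J, Y) = 4*(J*Y) = 4*J*Y)
v = -15523 (v = -22179 + 4*(-52)*(-32) = -22179 + 6656 = -15523)
1/v = 1/(-15523) = -1/15523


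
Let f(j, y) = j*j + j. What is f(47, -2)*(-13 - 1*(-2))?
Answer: -24816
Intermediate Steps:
f(j, y) = j + j² (f(j, y) = j² + j = j + j²)
f(47, -2)*(-13 - 1*(-2)) = (47*(1 + 47))*(-13 - 1*(-2)) = (47*48)*(-13 + 2) = 2256*(-11) = -24816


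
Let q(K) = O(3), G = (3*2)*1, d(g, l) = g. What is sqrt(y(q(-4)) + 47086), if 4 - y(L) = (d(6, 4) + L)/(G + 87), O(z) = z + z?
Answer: sqrt(45253366)/31 ≈ 217.00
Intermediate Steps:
O(z) = 2*z
G = 6 (G = 6*1 = 6)
q(K) = 6 (q(K) = 2*3 = 6)
y(L) = 122/31 - L/93 (y(L) = 4 - (6 + L)/(6 + 87) = 4 - (6 + L)/93 = 4 - (2/31 + L/93) = 4 + (-2/31 - L/93) = 122/31 - L/93)
sqrt(y(q(-4)) + 47086) = sqrt((122/31 - 1/93*6) + 47086) = sqrt((122/31 - 2/31) + 47086) = sqrt(120/31 + 47086) = sqrt(1459786/31) = sqrt(45253366)/31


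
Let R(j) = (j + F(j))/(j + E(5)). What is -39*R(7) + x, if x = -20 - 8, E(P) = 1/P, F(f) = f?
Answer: -623/6 ≈ -103.83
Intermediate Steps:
E(P) = 1/P
x = -28
R(j) = 2*j/(1/5 + j) (R(j) = (j + j)/(j + 1/5) = (2*j)/(j + 1/5) = (2*j)/(1/5 + j) = 2*j/(1/5 + j))
-39*R(7) + x = -390*7/(1 + 5*7) - 28 = -390*7/(1 + 35) - 28 = -390*7/36 - 28 = -39*35/18 - 28 = -455/6 - 28 = -623/6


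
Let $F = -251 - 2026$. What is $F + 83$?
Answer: $-2194$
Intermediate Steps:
$F = -2277$ ($F = -251 - 2026 = -2277$)
$F + 83 = -2277 + 83 = -2194$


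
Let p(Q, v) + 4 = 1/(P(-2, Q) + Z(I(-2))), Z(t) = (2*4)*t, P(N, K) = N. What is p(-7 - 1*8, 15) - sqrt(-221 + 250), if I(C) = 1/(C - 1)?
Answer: -59/14 - sqrt(29) ≈ -9.5995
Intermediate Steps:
I(C) = 1/(-1 + C)
Z(t) = 8*t
p(Q, v) = -59/14 (p(Q, v) = -4 + 1/(-2 + 8/(-1 - 2)) = -4 + 1/(-2 + 8/(-3)) = -4 + 1/(-2 + 8*(-1/3)) = -4 + 1/(-2 - 8/3) = -4 + 1/(-14/3) = -4 - 3/14 = -59/14)
p(-7 - 1*8, 15) - sqrt(-221 + 250) = -59/14 - sqrt(-221 + 250) = -59/14 - sqrt(29)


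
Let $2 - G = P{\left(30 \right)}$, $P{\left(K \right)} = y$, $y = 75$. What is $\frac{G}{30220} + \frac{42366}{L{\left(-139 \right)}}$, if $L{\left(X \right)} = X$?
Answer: $- \frac{1280310667}{4200580} \approx -304.79$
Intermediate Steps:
$P{\left(K \right)} = 75$
$G = -73$ ($G = 2 - 75 = -73$)
$\frac{G}{30220} + \frac{42366}{L{\left(-139 \right)}} = - \frac{73}{30220} + \frac{42366}{-139} = \left(-73\right) \frac{1}{30220} + 42366 \left(- \frac{1}{139}\right) = - \frac{73}{30220} - \frac{42366}{139} = - \frac{1280310667}{4200580}$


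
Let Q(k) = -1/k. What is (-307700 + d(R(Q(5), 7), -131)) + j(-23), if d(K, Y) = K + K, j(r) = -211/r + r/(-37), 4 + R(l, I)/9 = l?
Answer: -1309543498/4255 ≈ -3.0777e+5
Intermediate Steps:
R(l, I) = -36 + 9*l
j(r) = -211/r - r/37 (j(r) = -211/r + r*(-1/37) = -211/r - r/37)
d(K, Y) = 2*K
(-307700 + d(R(Q(5), 7), -131)) + j(-23) = (-307700 + 2*(-36 + 9*(-1/5))) + (-211/(-23) - 1/37*(-23)) = (-307700 + 2*(-36 + 9*(-1*⅕))) + (-211*(-1/23) + 23/37) = (-307700 + 2*(-36 + 9*(-⅕))) + (211/23 + 23/37) = (-307700 + 2*(-36 - 9/5)) + 8336/851 = (-307700 + 2*(-189/5)) + 8336/851 = (-307700 - 378/5) + 8336/851 = -1538878/5 + 8336/851 = -1309543498/4255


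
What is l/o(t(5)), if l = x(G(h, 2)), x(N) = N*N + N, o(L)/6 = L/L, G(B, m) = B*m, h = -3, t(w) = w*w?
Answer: 5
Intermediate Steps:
t(w) = w²
o(L) = 6 (o(L) = 6*(L/L) = 6*1 = 6)
x(N) = N + N² (x(N) = N² + N = N + N²)
l = 30 (l = (-3*2)*(1 - 3*2) = -6*(1 - 6) = -6*(-5) = 30)
l/o(t(5)) = 30/6 = 30*(⅙) = 5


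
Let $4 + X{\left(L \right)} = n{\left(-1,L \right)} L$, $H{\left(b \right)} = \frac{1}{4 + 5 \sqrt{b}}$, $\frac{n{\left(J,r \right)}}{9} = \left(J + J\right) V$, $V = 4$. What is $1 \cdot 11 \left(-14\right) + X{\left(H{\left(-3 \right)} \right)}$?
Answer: $\frac{2 \left(- 395 \sqrt{3} + 352 i\right)}{- 4 i + 5 \sqrt{3}} \approx -161.16 + 6.8521 i$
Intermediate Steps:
$n{\left(J,r \right)} = 72 J$ ($n{\left(J,r \right)} = 9 \left(J + J\right) 4 = 9 \cdot 2 J 4 = 9 \cdot 8 J = 72 J$)
$X{\left(L \right)} = -4 - 72 L$ ($X{\left(L \right)} = -4 + 72 \left(-1\right) L = -4 - 72 L$)
$1 \cdot 11 \left(-14\right) + X{\left(H{\left(-3 \right)} \right)} = 1 \cdot 11 \left(-14\right) - \left(4 + \frac{72}{4 + 5 \sqrt{-3}}\right) = 11 \left(-14\right) - \left(4 + \frac{72}{4 + 5 i \sqrt{3}}\right) = -154 - \left(4 + \frac{72}{4 + 5 i \sqrt{3}}\right) = -158 - \frac{72}{4 + 5 i \sqrt{3}}$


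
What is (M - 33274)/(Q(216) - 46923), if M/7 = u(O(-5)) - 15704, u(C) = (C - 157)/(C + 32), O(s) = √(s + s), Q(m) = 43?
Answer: 74052983/24236960 - 1323*I*√10/48473920 ≈ 3.0554 - 8.6308e-5*I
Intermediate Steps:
O(s) = √2*√s (O(s) = √(2*s) = √2*√s)
u(C) = (-157 + C)/(32 + C)
M = -109928 + 7*(-157 + I*√10)/(32 + I*√10) (M = 7*((-157 + √2*√(-5))/(32 + √2*√(-5)) - 15704) = 7*((-157 + √2*(I*√5))/(32 + √2*(I*√5)) - 15704) = 7*((-157 + I*√10)/(32 + I*√10) - 15704) = 7*(-15704 + (-157 + I*√10)/(32 + I*√10)) = -109928 + 7*(-157 + I*√10)/(32 + I*√10) ≈ -1.0996e+5 + 4.0461*I)
(M - 33274)/(Q(216) - 46923) = (7*(-15703*√10 + 502685*I)/(√10 - 32*I) - 33274)/(43 - 46923) = (-33274 + 7*(-15703*√10 + 502685*I)/(√10 - 32*I))/(-46880) = (-33274 + 7*(-15703*√10 + 502685*I)/(√10 - 32*I))*(-1/46880) = 16637/23440 - 7*(-15703*√10 + 502685*I)/(46880*(√10 - 32*I))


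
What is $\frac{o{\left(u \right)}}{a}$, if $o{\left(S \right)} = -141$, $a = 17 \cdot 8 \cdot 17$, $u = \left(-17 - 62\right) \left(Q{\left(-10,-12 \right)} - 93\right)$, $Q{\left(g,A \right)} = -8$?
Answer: $- \frac{141}{2312} \approx -0.060986$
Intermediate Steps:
$u = 7979$ ($u = \left(-17 - 62\right) \left(-8 - 93\right) = \left(-17 - 62\right) \left(-101\right) = \left(-79\right) \left(-101\right) = 7979$)
$a = 2312$ ($a = 136 \cdot 17 = 2312$)
$\frac{o{\left(u \right)}}{a} = - \frac{141}{2312}$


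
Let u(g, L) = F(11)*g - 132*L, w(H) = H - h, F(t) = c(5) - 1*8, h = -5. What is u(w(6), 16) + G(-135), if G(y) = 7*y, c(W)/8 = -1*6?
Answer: -3673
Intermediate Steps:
c(W) = -48 (c(W) = 8*(-1*6) = 8*(-6) = -48)
F(t) = -56 (F(t) = -48 - 1*8 = -48 - 8 = -56)
w(H) = 5 + H (w(H) = H - 1*(-5) = H + 5 = 5 + H)
u(g, L) = -132*L - 56*g (u(g, L) = -56*g - 132*L = -132*L - 56*g)
u(w(6), 16) + G(-135) = (-132*16 - 56*(5 + 6)) + 7*(-135) = (-2112 - 56*11) - 945 = (-2112 - 616) - 945 = -2728 - 945 = -3673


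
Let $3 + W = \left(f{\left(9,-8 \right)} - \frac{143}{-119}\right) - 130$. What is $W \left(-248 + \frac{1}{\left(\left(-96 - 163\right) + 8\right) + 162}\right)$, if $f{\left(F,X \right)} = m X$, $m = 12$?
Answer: $\frac{598354884}{10591} \approx 56497.0$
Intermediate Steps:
$f{\left(F,X \right)} = 12 X$
$W = - \frac{27108}{119}$ ($W = -3 - \left(226 - \frac{143}{119}\right) = -3 - \frac{26751}{119} = - \frac{27108}{119} \approx -227.8$)
$W \left(-248 + \frac{1}{\left(\left(-96 - 163\right) + 8\right) + 162}\right) = - \frac{27108 \left(-248 + \frac{1}{\left(\left(-96 - 163\right) + 8\right) + 162}\right)}{119} = - \frac{27108 \left(-248 + \frac{1}{\left(-259 + 8\right) + 162}\right)}{119} = - \frac{27108 \left(-248 + \frac{1}{-251 + 162}\right)}{119} = - \frac{27108 \left(-248 + \frac{1}{-89}\right)}{119} = - \frac{27108 \left(-248 - \frac{1}{89}\right)}{119} = \left(- \frac{27108}{119}\right) \left(- \frac{22073}{89}\right) = \frac{598354884}{10591}$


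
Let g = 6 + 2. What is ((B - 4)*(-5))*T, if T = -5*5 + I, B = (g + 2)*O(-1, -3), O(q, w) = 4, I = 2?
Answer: 4140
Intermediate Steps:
g = 8
B = 40 (B = (8 + 2)*4 = 10*4 = 40)
T = -23 (T = -5*5 + 2 = -25 + 2 = -23)
((B - 4)*(-5))*T = ((40 - 4)*(-5))*(-23) = (36*(-5))*(-23) = -180*(-23) = 4140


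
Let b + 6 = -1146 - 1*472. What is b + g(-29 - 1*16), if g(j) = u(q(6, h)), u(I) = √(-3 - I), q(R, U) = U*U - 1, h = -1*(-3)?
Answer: -1624 + I*√11 ≈ -1624.0 + 3.3166*I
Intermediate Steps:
h = 3
b = -1624 (b = -6 + (-1146 - 1*472) = -6 + (-1146 - 472) = -6 - 1618 = -1624)
q(R, U) = -1 + U² (q(R, U) = U² - 1 = -1 + U²)
g(j) = I*√11 (g(j) = √(-3 - (-1 + 3²)) = √(-3 - (-1 + 9)) = √(-3 - 1*8) = √(-3 - 8) = √(-11) = I*√11)
b + g(-29 - 1*16) = -1624 + I*√11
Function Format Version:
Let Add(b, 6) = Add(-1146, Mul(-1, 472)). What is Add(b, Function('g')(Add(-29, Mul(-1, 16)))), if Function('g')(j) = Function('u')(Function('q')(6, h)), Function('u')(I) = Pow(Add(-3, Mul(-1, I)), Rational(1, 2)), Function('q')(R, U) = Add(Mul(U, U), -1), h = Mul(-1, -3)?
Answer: Add(-1624, Mul(I, Pow(11, Rational(1, 2)))) ≈ Add(-1624.0, Mul(3.3166, I))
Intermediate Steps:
h = 3
b = -1624 (b = Add(-6, Add(-1146, Mul(-1, 472))) = Add(-6, Add(-1146, -472)) = Add(-6, -1618) = -1624)
Function('q')(R, U) = Add(-1, Pow(U, 2)) (Function('q')(R, U) = Add(Pow(U, 2), -1) = Add(-1, Pow(U, 2)))
Function('g')(j) = Mul(I, Pow(11, Rational(1, 2))) (Function('g')(j) = Pow(Add(-3, Mul(-1, Add(-1, Pow(3, 2)))), Rational(1, 2)) = Pow(Add(-3, Mul(-1, Add(-1, 9))), Rational(1, 2)) = Pow(Add(-3, Mul(-1, 8)), Rational(1, 2)) = Pow(Add(-3, -8), Rational(1, 2)) = Pow(-11, Rational(1, 2)) = Mul(I, Pow(11, Rational(1, 2))))
Add(b, Function('g')(Add(-29, Mul(-1, 16)))) = Add(-1624, Mul(I, Pow(11, Rational(1, 2))))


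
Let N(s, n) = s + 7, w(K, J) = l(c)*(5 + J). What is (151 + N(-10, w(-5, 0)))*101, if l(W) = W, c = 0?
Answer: 14948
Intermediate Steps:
w(K, J) = 0 (w(K, J) = 0*(5 + J) = 0)
N(s, n) = 7 + s
(151 + N(-10, w(-5, 0)))*101 = (151 + (7 - 10))*101 = (151 - 3)*101 = 148*101 = 14948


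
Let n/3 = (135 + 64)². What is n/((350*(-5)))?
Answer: -118803/1750 ≈ -67.887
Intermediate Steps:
n = 118803 (n = 3*(135 + 64)² = 3*199² = 3*39601 = 118803)
n/((350*(-5))) = 118803/((350*(-5))) = 118803/(-1750) = 118803*(-1/1750) = -118803/1750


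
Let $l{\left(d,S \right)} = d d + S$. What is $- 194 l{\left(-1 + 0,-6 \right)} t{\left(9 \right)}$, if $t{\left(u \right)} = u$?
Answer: $8730$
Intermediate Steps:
$l{\left(d,S \right)} = S + d^{2}$ ($l{\left(d,S \right)} = d^{2} + S = S + d^{2}$)
$- 194 l{\left(-1 + 0,-6 \right)} t{\left(9 \right)} = - 194 \left(-6 + \left(-1 + 0\right)^{2}\right) 9 = - 194 \left(-6 + \left(-1\right)^{2}\right) 9 = - 194 \left(-6 + 1\right) 9 = \left(-194\right) \left(-5\right) 9 = 970 \cdot 9 = 8730$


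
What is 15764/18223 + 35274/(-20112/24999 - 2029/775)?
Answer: -4150889916830302/402787652311 ≈ -10305.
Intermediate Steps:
15764/18223 + 35274/(-20112/24999 - 2029/775) = 15764*(1/18223) + 35274/(-20112*1/24999 - 2029*1/775) = 15764/18223 + 35274/(-6704/8333 - 2029/775) = 15764/18223 + 35274/(-22103257/6458075) = 15764/18223 + 35274*(-6458075/22103257) = 15764/18223 - 227802137550/22103257 = -4150889916830302/402787652311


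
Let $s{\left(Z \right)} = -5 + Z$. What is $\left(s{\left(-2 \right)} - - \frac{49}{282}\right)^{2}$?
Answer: $\frac{3705625}{79524} \approx 46.598$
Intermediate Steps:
$\left(s{\left(-2 \right)} - - \frac{49}{282}\right)^{2} = \left(\left(-5 - 2\right) - - \frac{49}{282}\right)^{2} = \left(-7 - \left(-49\right) \frac{1}{282}\right)^{2} = \left(-7 - - \frac{49}{282}\right)^{2} = \left(-7 + \frac{49}{282}\right)^{2} = \left(- \frac{1925}{282}\right)^{2} = \frac{3705625}{79524}$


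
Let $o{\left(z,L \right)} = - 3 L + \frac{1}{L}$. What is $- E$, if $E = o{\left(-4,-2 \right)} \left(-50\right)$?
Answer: $275$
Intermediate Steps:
$o{\left(z,L \right)} = \frac{1}{L} - 3 L$
$E = -275$ ($E = \left(\frac{1}{-2} - -6\right) \left(-50\right) = \left(- \frac{1}{2} + 6\right) \left(-50\right) = \frac{11}{2} \left(-50\right) = -275$)
$- E = \left(-1\right) \left(-275\right) = 275$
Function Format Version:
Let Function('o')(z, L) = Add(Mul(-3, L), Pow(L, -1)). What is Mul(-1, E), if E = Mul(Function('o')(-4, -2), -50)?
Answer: 275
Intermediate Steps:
Function('o')(z, L) = Add(Pow(L, -1), Mul(-3, L))
E = -275 (E = Mul(Add(Pow(-2, -1), Mul(-3, -2)), -50) = Mul(Add(Rational(-1, 2), 6), -50) = Mul(Rational(11, 2), -50) = -275)
Mul(-1, E) = Mul(-1, -275) = 275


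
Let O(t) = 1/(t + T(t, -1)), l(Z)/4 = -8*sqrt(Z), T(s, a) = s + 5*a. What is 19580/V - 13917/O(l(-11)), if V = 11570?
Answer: 904627/13 + 890688*I*sqrt(11) ≈ 69587.0 + 2.9541e+6*I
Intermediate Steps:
l(Z) = -32*sqrt(Z) (l(Z) = 4*(-8*sqrt(Z)) = -32*sqrt(Z))
O(t) = 1/(-5 + 2*t) (O(t) = 1/(t + (t + 5*(-1))) = 1/(t + (t - 5)) = 1/(t + (-5 + t)) = 1/(-5 + 2*t))
19580/V - 13917/O(l(-11)) = 19580/11570 - (-69585 - 890688*I*sqrt(11)) = 19580*(1/11570) - (-69585 - 890688*I*sqrt(11)) = 22/13 - (-69585 - 890688*I*sqrt(11)) = 22/13 - 13917*(-5 - 64*I*sqrt(11)) = 22/13 + (69585 + 890688*I*sqrt(11)) = 904627/13 + 890688*I*sqrt(11)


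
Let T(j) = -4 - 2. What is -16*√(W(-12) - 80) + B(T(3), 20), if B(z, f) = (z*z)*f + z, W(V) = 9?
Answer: 714 - 16*I*√71 ≈ 714.0 - 134.82*I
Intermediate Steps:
T(j) = -6
B(z, f) = z + f*z² (B(z, f) = z²*f + z = f*z² + z = z + f*z²)
-16*√(W(-12) - 80) + B(T(3), 20) = -16*√(9 - 80) - 6*(1 + 20*(-6)) = -16*I*√71 - 6*(1 - 120) = -16*I*√71 - 6*(-119) = -16*I*√71 + 714 = 714 - 16*I*√71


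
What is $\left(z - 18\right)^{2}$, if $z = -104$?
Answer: $14884$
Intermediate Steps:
$\left(z - 18\right)^{2} = \left(-104 - 18\right)^{2} = \left(-122\right)^{2} = 14884$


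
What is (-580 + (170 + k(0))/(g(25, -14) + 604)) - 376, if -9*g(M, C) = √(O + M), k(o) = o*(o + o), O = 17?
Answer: -4706922424/4925009 + 255*√42/4925009 ≈ -955.72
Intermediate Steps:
k(o) = 2*o² (k(o) = o*(2*o) = 2*o²)
g(M, C) = -√(17 + M)/9
(-580 + (170 + k(0))/(g(25, -14) + 604)) - 376 = (-580 + (170 + 2*0²)/(-√(17 + 25)/9 + 604)) - 376 = (-580 + (170 + 2*0)/(-√42/9 + 604)) - 376 = (-580 + (170 + 0)/(604 - √42/9)) - 376 = (-580 + 170/(604 - √42/9)) - 376 = -956 + 170/(604 - √42/9)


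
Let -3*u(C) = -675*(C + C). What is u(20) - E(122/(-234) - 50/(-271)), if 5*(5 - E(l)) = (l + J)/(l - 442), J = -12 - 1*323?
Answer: 630792878151/70125875 ≈ 8995.2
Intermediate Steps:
J = -335 (J = -12 - 323 = -335)
u(C) = 450*C (u(C) = -(-225)*(C + C) = -(-225)*2*C = -(-450)*C = 450*C)
E(l) = 5 - (-335 + l)/(5*(-442 + l)) (E(l) = 5 - (l - 335)/(5*(l - 442)) = 5 - (-335 + l)/(5*(-442 + l)))
u(20) - E(122/(-234) - 50/(-271)) = 450*20 - (-10715 + 24*(122/(-234) - 50/(-271)))/(5*(-442 + (122/(-234) - 50/(-271)))) = 9000 - (-10715 + 24*(122*(-1/234) - 50*(-1/271)))/(5*(-442 + (122*(-1/234) - 50*(-1/271)))) = 9000 - (-10715 + 24*(-61/117 + 50/271))/(5*(-442 + (-61/117 + 50/271))) = 9000 - (-10715 + 24*(-10681/31707))/(5*(-442 - 10681/31707)) = 9000 - (-10715 - 85448/10569)/(5*(-14025175/31707)) = 9000 - (-31707)*(-113332283)/(5*14025175*10569) = 9000 - 1*339996849/70125875 = 9000 - 339996849/70125875 = 630792878151/70125875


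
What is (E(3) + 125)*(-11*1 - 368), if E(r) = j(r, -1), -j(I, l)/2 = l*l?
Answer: -46617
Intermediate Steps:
j(I, l) = -2*l² (j(I, l) = -2*l*l = -2*l²)
E(r) = -2 (E(r) = -2*(-1)² = -2*1 = -2)
(E(3) + 125)*(-11*1 - 368) = (-2 + 125)*(-11*1 - 368) = 123*(-11 - 368) = 123*(-379) = -46617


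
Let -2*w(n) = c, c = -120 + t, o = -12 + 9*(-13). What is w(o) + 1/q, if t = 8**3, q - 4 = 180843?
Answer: -35446011/180847 ≈ -196.00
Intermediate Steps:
q = 180847 (q = 4 + 180843 = 180847)
o = -129 (o = -12 - 117 = -129)
t = 512
c = 392 (c = -120 + 512 = 392)
w(n) = -196 (w(n) = -1/2*392 = -196)
w(o) + 1/q = -196 + 1/180847 = -35446011/180847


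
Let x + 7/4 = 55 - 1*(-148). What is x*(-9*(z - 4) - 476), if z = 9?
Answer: -419405/4 ≈ -1.0485e+5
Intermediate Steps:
x = 805/4 (x = -7/4 + (55 - 1*(-148)) = -7/4 + (55 + 148) = -7/4 + 203 = 805/4 ≈ 201.25)
x*(-9*(z - 4) - 476) = 805*(-9*(9 - 4) - 476)/4 = 805*(-9*5 - 476)/4 = 805*(-45 - 476)/4 = (805/4)*(-521) = -419405/4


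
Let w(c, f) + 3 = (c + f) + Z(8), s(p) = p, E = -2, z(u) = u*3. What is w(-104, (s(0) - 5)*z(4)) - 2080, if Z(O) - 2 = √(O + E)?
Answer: -2245 + √6 ≈ -2242.6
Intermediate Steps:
z(u) = 3*u
Z(O) = 2 + √(-2 + O) (Z(O) = 2 + √(O - 2) = 2 + √(-2 + O))
w(c, f) = -1 + c + f + √6 (w(c, f) = -3 + ((c + f) + (2 + √(-2 + 8))) = -3 + ((c + f) + (2 + √6)) = -3 + (2 + c + f + √6) = -1 + c + f + √6)
w(-104, (s(0) - 5)*z(4)) - 2080 = (-1 - 104 + (0 - 5)*(3*4) + √6) - 2080 = (-1 - 104 - 5*12 + √6) - 2080 = (-1 - 104 - 60 + √6) - 2080 = (-165 + √6) - 2080 = -2245 + √6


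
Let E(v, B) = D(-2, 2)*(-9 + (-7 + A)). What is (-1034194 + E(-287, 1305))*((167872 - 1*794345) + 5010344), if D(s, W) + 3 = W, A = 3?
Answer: -4533716094651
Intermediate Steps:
D(s, W) = -3 + W
E(v, B) = 13 (E(v, B) = (-3 + 2)*(-9 + (-7 + 3)) = -(-9 - 4) = -1*(-13) = 13)
(-1034194 + E(-287, 1305))*((167872 - 1*794345) + 5010344) = (-1034194 + 13)*((167872 - 1*794345) + 5010344) = -1034181*((167872 - 794345) + 5010344) = -1034181*(-626473 + 5010344) = -1034181*4383871 = -4533716094651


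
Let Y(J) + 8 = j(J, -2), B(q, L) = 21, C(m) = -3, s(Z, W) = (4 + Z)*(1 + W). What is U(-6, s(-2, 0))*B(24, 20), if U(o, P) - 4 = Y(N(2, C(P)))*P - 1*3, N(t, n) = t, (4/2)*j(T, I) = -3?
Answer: -378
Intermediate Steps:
s(Z, W) = (1 + W)*(4 + Z)
j(T, I) = -3/2 (j(T, I) = (½)*(-3) = -3/2)
Y(J) = -19/2 (Y(J) = -8 - 3/2 = -19/2)
U(o, P) = 1 - 19*P/2 (U(o, P) = 4 + (-19*P/2 - 1*3) = 4 + (-19*P/2 - 3) = 4 + (-3 - 19*P/2) = 1 - 19*P/2)
U(-6, s(-2, 0))*B(24, 20) = (1 - 19*(4 - 2 + 4*0 + 0*(-2))/2)*21 = (1 - 19*(4 - 2 + 0 + 0)/2)*21 = (1 - 19/2*2)*21 = (1 - 19)*21 = -18*21 = -378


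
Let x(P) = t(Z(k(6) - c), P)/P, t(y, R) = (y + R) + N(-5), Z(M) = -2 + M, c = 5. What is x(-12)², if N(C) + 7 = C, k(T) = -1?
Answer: 64/9 ≈ 7.1111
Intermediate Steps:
N(C) = -7 + C
t(y, R) = -12 + R + y (t(y, R) = (y + R) + (-7 - 5) = (R + y) - 12 = -12 + R + y)
x(P) = (-20 + P)/P (x(P) = (-12 + P + (-2 + (-1 - 1*5)))/P = (-12 + P + (-2 + (-1 - 5)))/P = (-12 + P + (-2 - 6))/P = (-12 + P - 8)/P = (-20 + P)/P)
x(-12)² = ((-20 - 12)/(-12))² = (-1/12*(-32))² = (8/3)² = 64/9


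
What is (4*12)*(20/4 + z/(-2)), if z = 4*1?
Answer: 144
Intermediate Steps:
z = 4
(4*12)*(20/4 + z/(-2)) = (4*12)*(20/4 + 4/(-2)) = 48*(20*(¼) + 4*(-½)) = 48*(5 - 2) = 48*3 = 144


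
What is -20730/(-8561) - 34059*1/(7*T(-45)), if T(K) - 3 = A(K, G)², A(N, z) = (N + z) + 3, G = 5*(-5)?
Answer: 51465003/38456012 ≈ 1.3383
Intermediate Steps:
G = -25
A(N, z) = 3 + N + z
T(K) = 3 + (-22 + K)² (T(K) = 3 + (3 + K - 25)² = 3 + (-22 + K)²)
-20730/(-8561) - 34059*1/(7*T(-45)) = -20730/(-8561) - 34059*1/(7*(3 + (-22 - 45)²)) = -20730*(-1/8561) - 34059*1/(7*(3 + (-67)²)) = 20730/8561 - 34059*1/(7*(3 + 4489)) = 20730/8561 - 34059/(7*4492) = 20730/8561 - 34059/31444 = 51465003/38456012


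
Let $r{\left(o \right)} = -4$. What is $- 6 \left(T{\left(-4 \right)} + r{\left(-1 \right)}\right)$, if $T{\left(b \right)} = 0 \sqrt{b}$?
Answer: $24$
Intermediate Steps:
$T{\left(b \right)} = 0$
$- 6 \left(T{\left(-4 \right)} + r{\left(-1 \right)}\right) = - 6 \left(0 - 4\right) = \left(-6\right) \left(-4\right) = 24$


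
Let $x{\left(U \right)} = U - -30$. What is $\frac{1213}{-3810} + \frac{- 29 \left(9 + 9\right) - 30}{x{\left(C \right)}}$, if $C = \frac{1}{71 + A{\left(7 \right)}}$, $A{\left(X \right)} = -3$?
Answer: $- \frac{145487893}{7776210} \approx -18.709$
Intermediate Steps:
$C = \frac{1}{68}$ ($C = \frac{1}{71 - 3} = \frac{1}{68} \approx 0.014706$)
$x{\left(U \right)} = 30 + U$ ($x{\left(U \right)} = U + 30 = 30 + U$)
$\frac{1213}{-3810} + \frac{- 29 \left(9 + 9\right) - 30}{x{\left(C \right)}} = \frac{1213}{-3810} + \frac{- 29 \left(9 + 9\right) - 30}{30 + \frac{1}{68}} = 1213 \left(- \frac{1}{3810}\right) + \frac{\left(-29\right) 18 - 30}{\frac{2041}{68}} = - \frac{1213}{3810} + \left(-522 - 30\right) \frac{68}{2041} = - \frac{1213}{3810} - \frac{37536}{2041} = - \frac{145487893}{7776210}$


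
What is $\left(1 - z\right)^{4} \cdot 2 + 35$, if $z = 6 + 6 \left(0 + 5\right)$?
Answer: $3001285$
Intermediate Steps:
$z = 36$ ($z = 6 + 6 \cdot 5 = 6 + 30 = 36$)
$\left(1 - z\right)^{4} \cdot 2 + 35 = \left(1 - 36\right)^{4} \cdot 2 + 35 = \left(-35\right)^{4} \cdot 2 + 35 = 1500625 \cdot 2 + 35 = 3001250 + 35 = 3001285$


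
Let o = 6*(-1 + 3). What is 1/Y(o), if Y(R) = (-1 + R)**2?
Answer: 1/121 ≈ 0.0082645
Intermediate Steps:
o = 12 (o = 6*2 = 12)
1/Y(o) = 1/((-1 + 12)**2) = 1/(11**2) = 1/121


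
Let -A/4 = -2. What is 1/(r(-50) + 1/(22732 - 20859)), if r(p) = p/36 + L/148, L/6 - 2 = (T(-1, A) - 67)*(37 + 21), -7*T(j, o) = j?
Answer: -8731926/1384114243 ≈ -0.0063087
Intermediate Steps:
A = 8 (A = -4*(-2) = 8)
T(j, o) = -j/7
L = -162780/7 (L = 12 + 6*((-⅐*(-1) - 67)*(37 + 21)) = 12 + 6*((⅐ - 67)*58) = 12 + 6*(-468/7*58) = 12 + 6*(-27144/7) = 12 - 162864/7 = -162780/7 ≈ -23254.)
r(p) = -40695/259 + p/36 (r(p) = p/36 - 162780/7/148 = p*(1/36) - 162780/7*1/148 = p/36 - 40695/259 = -40695/259 + p/36)
1/(r(-50) + 1/(22732 - 20859)) = 1/((-40695/259 + (1/36)*(-50)) + 1/(22732 - 20859)) = 1/((-40695/259 - 25/18) + 1/1873) = 1/(-738985/4662 + 1/1873) = 1/(-1384114243/8731926) = -8731926/1384114243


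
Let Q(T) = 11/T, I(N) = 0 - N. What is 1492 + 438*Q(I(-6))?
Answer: 2295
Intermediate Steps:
I(N) = -N
1492 + 438*Q(I(-6)) = 1492 + 438*(11/((-1*(-6)))) = 1492 + 438*(11/6) = 1492 + 803 = 2295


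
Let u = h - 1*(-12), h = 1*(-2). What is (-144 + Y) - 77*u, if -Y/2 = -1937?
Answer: 2960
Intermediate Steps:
Y = 3874 (Y = -2*(-1937) = 3874)
h = -2
u = 10 (u = -2 - 1*(-12) = -2 + 12 = 10)
(-144 + Y) - 77*u = (-144 + 3874) - 77*10 = 3730 - 1*770 = 3730 - 770 = 2960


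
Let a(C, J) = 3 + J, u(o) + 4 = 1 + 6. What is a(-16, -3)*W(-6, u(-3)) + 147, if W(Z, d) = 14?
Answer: 147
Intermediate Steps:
u(o) = 3 (u(o) = -4 + (1 + 6) = -4 + 7 = 3)
a(-16, -3)*W(-6, u(-3)) + 147 = (3 - 3)*14 + 147 = 0*14 + 147 = 0 + 147 = 147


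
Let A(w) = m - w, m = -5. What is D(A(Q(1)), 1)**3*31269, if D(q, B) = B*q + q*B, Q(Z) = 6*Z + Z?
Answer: -432262656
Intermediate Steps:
Q(Z) = 7*Z
A(w) = -5 - w
D(q, B) = 2*B*q (D(q, B) = B*q + B*q = 2*B*q)
D(A(Q(1)), 1)**3*31269 = (2*1*(-5 - 7))**3*31269 = (2*1*(-12))**3*31269 = (-24)**3*31269 = -13824*31269 = -432262656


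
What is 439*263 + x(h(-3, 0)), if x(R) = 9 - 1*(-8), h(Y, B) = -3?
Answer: 115474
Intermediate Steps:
x(R) = 17 (x(R) = 9 + 8 = 17)
439*263 + x(h(-3, 0)) = 439*263 + 17 = 115457 + 17 = 115474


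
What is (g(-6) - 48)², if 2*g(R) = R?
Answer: 2601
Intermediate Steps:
g(R) = R/2
(g(-6) - 48)² = ((½)*(-6) - 48)² = (-3 - 48)² = (-51)² = 2601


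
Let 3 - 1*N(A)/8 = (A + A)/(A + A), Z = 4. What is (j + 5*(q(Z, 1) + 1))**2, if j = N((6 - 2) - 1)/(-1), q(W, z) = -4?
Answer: 961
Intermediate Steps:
N(A) = 16 (N(A) = 24 - 8*(A + A)/(A + A) = 24 - 8*2*A/(2*A) = 24 - 8*2*A*1/(2*A) = 24 - 8*1 = 24 - 8 = 16)
j = -16 (j = 16/(-1) = 16*(-1) = -16)
(j + 5*(q(Z, 1) + 1))**2 = (-16 + 5*(-4 + 1))**2 = (-16 + 5*(-3))**2 = (-16 - 15)**2 = (-31)**2 = 961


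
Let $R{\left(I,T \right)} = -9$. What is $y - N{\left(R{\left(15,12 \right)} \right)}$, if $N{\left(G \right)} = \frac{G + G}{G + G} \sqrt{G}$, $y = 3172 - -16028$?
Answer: $19200 - 3 i \approx 19200.0 - 3.0 i$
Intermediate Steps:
$y = 19200$ ($y = 3172 + 16028 = 19200$)
$N{\left(G \right)} = \sqrt{G}$ ($N{\left(G \right)} = \frac{2 G}{2 G} \sqrt{G} = 2 G \frac{1}{2 G} \sqrt{G} = 1 \sqrt{G} = \sqrt{G}$)
$y - N{\left(R{\left(15,12 \right)} \right)} = 19200 - \sqrt{-9} = 19200 - 3 i$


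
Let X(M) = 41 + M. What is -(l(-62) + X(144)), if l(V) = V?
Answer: -123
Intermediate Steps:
-(l(-62) + X(144)) = -(-62 + (41 + 144)) = -(-62 + 185) = -1*123 = -123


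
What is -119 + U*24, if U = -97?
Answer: -2447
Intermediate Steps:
-119 + U*24 = -119 - 97*24 = -119 - 2328 = -2447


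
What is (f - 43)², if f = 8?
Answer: 1225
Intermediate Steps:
(f - 43)² = (8 - 43)² = (-35)² = 1225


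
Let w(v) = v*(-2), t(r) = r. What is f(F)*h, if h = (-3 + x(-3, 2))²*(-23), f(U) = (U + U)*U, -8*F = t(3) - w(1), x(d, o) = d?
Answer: -5175/8 ≈ -646.88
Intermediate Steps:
w(v) = -2*v
F = -5/8 (F = -(3 - (-2))/8 = -(3 - 1*(-2))/8 = -(3 + 2)/8 = -⅛*5 = -5/8 ≈ -0.62500)
f(U) = 2*U² (f(U) = (2*U)*U = 2*U²)
h = -828 (h = (-3 - 3)²*(-23) = (-6)²*(-23) = 36*(-23) = -828)
f(F)*h = (2*(-5/8)²)*(-828) = (2*(25/64))*(-828) = (25/32)*(-828) = -5175/8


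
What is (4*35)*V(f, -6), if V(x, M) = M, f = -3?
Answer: -840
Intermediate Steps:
(4*35)*V(f, -6) = (4*35)*(-6) = 140*(-6) = -840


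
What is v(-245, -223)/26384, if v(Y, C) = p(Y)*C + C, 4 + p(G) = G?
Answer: 6913/3298 ≈ 2.0961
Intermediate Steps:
p(G) = -4 + G
v(Y, C) = C + C*(-4 + Y) (v(Y, C) = (-4 + Y)*C + C = C*(-4 + Y) + C = C + C*(-4 + Y))
v(-245, -223)/26384 = -223*(-3 - 245)/26384 = -223*(-248)*(1/26384) = 55304*(1/26384) = 6913/3298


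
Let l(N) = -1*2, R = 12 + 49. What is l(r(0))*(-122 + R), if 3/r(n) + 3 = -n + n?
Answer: 122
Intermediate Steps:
R = 61
r(n) = -1 (r(n) = 3/(-3 + (-n + n)) = 3/(-3 + 0) = 3/(-3) = 3*(-⅓) = -1)
l(N) = -2
l(r(0))*(-122 + R) = -2*(-122 + 61) = -2*(-61) = 122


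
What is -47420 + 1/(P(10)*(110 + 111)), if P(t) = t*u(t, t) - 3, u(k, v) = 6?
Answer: -597349739/12597 ≈ -47420.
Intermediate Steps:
P(t) = -3 + 6*t (P(t) = t*6 - 3 = 6*t - 3 = -3 + 6*t)
-47420 + 1/(P(10)*(110 + 111)) = -47420 + 1/((-3 + 6*10)*(110 + 111)) = -47420 + 1/((-3 + 60)*221) = -47420 + 1/(57*221) = -47420 + 1/12597 = -597349739/12597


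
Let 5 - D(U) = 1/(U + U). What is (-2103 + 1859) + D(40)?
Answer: -19121/80 ≈ -239.01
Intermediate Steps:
D(U) = 5 - 1/(2*U) (D(U) = 5 - 1/(U + U) = 5 - 1/(2*U))
(-2103 + 1859) + D(40) = (-2103 + 1859) + (5 - ½/40) = -244 + (5 - ½*1/40) = -244 + (5 - 1/80) = -244 + 399/80 = -19121/80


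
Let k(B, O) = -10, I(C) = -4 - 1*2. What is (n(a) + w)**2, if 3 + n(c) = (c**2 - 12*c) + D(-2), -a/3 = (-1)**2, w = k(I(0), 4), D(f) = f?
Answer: 900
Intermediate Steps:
I(C) = -6 (I(C) = -4 - 2 = -6)
w = -10
a = -3 (a = -3*(-1)**2 = -3*1 = -3)
n(c) = -5 + c**2 - 12*c (n(c) = -3 + ((c**2 - 12*c) - 2) = -3 + (-2 + c**2 - 12*c) = -5 + c**2 - 12*c)
(n(a) + w)**2 = ((-5 + (-3)**2 - 12*(-3)) - 10)**2 = ((-5 + 9 + 36) - 10)**2 = (40 - 10)**2 = 30**2 = 900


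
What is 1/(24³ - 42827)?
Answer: -1/29003 ≈ -3.4479e-5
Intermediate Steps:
1/(24³ - 42827) = 1/(13824 - 42827) = 1/(-29003) = -1/29003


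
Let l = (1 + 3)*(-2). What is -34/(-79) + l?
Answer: -598/79 ≈ -7.5696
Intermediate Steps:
l = -8 (l = 4*(-2) = -8)
-34/(-79) + l = -34/(-79) - 8 = -34*(-1/79) - 8 = 34/79 - 8 = -598/79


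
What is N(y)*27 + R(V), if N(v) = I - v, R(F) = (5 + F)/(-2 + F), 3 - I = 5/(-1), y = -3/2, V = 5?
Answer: 1559/6 ≈ 259.83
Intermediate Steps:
y = -3/2 (y = -3*½ = -3/2 ≈ -1.5000)
I = 8 (I = 3 - 5/(-1) = 3 - 5*(-1) = 3 - 1*(-5) = 3 + 5 = 8)
R(F) = (5 + F)/(-2 + F)
N(v) = 8 - v
N(y)*27 + R(V) = (8 - 1*(-3/2))*27 + (5 + 5)/(-2 + 5) = (8 + 3/2)*27 + 10/3 = (19/2)*27 + (⅓)*10 = 513/2 + 10/3 = 1559/6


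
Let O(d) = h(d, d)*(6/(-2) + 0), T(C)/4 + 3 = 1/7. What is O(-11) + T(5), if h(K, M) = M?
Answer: 151/7 ≈ 21.571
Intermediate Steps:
T(C) = -80/7 (T(C) = -12 + 4/7 = -80/7)
O(d) = -3*d (O(d) = d*(6/(-2) + 0) = d*(6*(-1/2) + 0) = d*(-3 + 0) = d*(-3) = -3*d)
O(-11) + T(5) = -3*(-11) - 80/7 = 33 - 80/7 = 151/7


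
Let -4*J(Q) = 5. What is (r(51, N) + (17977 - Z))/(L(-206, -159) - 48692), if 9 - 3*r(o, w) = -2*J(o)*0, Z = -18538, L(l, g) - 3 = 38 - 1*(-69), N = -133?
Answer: -18259/24291 ≈ -0.75168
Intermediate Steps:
L(l, g) = 110 (L(l, g) = 3 + (38 - 1*(-69)) = 3 + (38 + 69) = 3 + 107 = 110)
J(Q) = -5/4 (J(Q) = -¼*5 = -5/4)
r(o, w) = 3 (r(o, w) = 3 - (-2*(-5/4))*0/3 = 3 - 5*0/6 = 3 - ⅓*0 = 3 + 0 = 3)
(r(51, N) + (17977 - Z))/(L(-206, -159) - 48692) = (3 + (17977 - 1*(-18538)))/(110 - 48692) = (3 + (17977 + 18538))/(-48582) = (3 + 36515)*(-1/48582) = 36518*(-1/48582) = -18259/24291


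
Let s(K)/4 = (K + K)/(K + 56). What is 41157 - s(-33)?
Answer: 946875/23 ≈ 41169.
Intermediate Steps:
s(K) = 8*K/(56 + K) (s(K) = 4*((K + K)/(K + 56)) = 4*((2*K)/(56 + K)) = 4*(2*K/(56 + K)) = 8*K/(56 + K))
41157 - s(-33) = 41157 - 8*(-33)/(56 - 33) = 41157 - 8*(-33)/23 = 41157 - 1*(-264/23) = 41157 + 264/23 = 946875/23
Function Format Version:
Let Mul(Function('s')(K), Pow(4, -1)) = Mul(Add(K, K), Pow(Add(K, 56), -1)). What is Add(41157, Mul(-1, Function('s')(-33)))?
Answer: Rational(946875, 23) ≈ 41169.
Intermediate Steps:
Function('s')(K) = Mul(8, K, Pow(Add(56, K), -1)) (Function('s')(K) = Mul(4, Mul(Add(K, K), Pow(Add(K, 56), -1))) = Mul(4, Mul(Mul(2, K), Pow(Add(56, K), -1))) = Mul(4, Mul(2, K, Pow(Add(56, K), -1))) = Mul(8, K, Pow(Add(56, K), -1)))
Add(41157, Mul(-1, Function('s')(-33))) = Add(41157, Mul(-1, Mul(8, -33, Pow(Add(56, -33), -1)))) = Add(41157, Mul(-1, Mul(8, -33, Pow(23, -1)))) = Add(41157, Mul(-1, Mul(8, -33, Rational(1, 23)))) = Add(41157, Mul(-1, Rational(-264, 23))) = Add(41157, Rational(264, 23)) = Rational(946875, 23)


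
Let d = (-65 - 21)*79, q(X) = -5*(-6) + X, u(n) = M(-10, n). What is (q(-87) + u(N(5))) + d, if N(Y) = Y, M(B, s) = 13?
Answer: -6838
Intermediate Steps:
u(n) = 13
q(X) = 30 + X
d = -6794 (d = -86*79 = -6794)
(q(-87) + u(N(5))) + d = ((30 - 87) + 13) - 6794 = (-57 + 13) - 6794 = -44 - 6794 = -6838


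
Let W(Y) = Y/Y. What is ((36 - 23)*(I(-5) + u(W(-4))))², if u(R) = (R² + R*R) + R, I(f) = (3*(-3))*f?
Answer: 389376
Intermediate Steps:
I(f) = -9*f
W(Y) = 1
u(R) = R + 2*R² (u(R) = (R² + R²) + R = 2*R² + R = R + 2*R²)
((36 - 23)*(I(-5) + u(W(-4))))² = ((36 - 23)*(-9*(-5) + 1*(1 + 2*1)))² = (13*(45 + 1*(1 + 2)))² = (13*(45 + 1*3))² = (13*(45 + 3))² = (13*48)² = 624² = 389376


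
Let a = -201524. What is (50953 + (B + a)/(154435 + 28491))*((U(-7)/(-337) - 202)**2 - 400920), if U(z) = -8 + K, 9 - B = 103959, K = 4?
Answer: -190593888181807787160/10387361447 ≈ -1.8349e+10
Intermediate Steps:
B = -103950 (B = 9 - 1*103959 = 9 - 103959 = -103950)
U(z) = -4 (U(z) = -8 + 4 = -4)
(50953 + (B + a)/(154435 + 28491))*((U(-7)/(-337) - 202)**2 - 400920) = (50953 + (-103950 - 201524)/(154435 + 28491))*((-4/(-337) - 202)**2 - 400920) = (50953 - 305474/182926)*((-4*(-1/337) - 202)**2 - 400920) = (50953 - 305474*1/182926)*((4/337 - 202)**2 - 400920) = (50953 - 152737/91463)*((-68070/337)**2 - 400920) = 4660161502*(4633524900/113569 - 400920)/91463 = (4660161502/91463)*(-40898558580/113569) = -190593888181807787160/10387361447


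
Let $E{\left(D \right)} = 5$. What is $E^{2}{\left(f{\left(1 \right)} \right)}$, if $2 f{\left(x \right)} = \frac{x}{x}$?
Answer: $25$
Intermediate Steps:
$f{\left(x \right)} = \frac{1}{2}$ ($f{\left(x \right)} = \frac{x \frac{1}{x}}{2} = \frac{1}{2} \cdot 1 = \frac{1}{2}$)
$E^{2}{\left(f{\left(1 \right)} \right)} = 5^{2} = 25$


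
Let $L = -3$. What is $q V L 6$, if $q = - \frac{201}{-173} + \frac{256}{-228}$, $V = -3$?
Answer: $\frac{6930}{3287} \approx 2.1083$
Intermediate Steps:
$q = \frac{385}{9861}$ ($q = \left(-201\right) \left(- \frac{1}{173}\right) + 256 \left(- \frac{1}{228}\right) = \frac{201}{173} - \frac{64}{57} = \frac{385}{9861} \approx 0.039043$)
$q V L 6 = \frac{385 \left(-3\right) \left(-3\right) 6}{9861} = \frac{385 \cdot 9 \cdot 6}{9861} = \frac{385}{9861} \cdot 54 = \frac{6930}{3287}$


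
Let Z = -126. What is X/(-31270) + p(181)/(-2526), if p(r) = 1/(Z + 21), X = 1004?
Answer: -5325193/165874842 ≈ -0.032104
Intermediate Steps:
p(r) = -1/105 (p(r) = 1/(-126 + 21) = 1/(-105) = -1/105)
X/(-31270) + p(181)/(-2526) = 1004/(-31270) - 1/105/(-2526) = 1004*(-1/31270) - 1/105*(-1/2526) = -502/15635 + 1/265230 = -5325193/165874842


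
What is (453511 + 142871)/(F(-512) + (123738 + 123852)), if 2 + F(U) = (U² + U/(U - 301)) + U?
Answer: 242429283/206998186 ≈ 1.1712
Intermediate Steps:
F(U) = -2 + U + U² + U/(-301 + U) (F(U) = -2 + ((U² + U/(U - 301)) + U) = -2 + ((U² + U/(-301 + U)) + U) = -2 + (U + U² + U/(-301 + U)) = -2 + U + U² + U/(-301 + U))
(453511 + 142871)/(F(-512) + (123738 + 123852)) = (453511 + 142871)/((602 + (-512)³ - 302*(-512) - 300*(-512)²)/(-301 - 512) + (123738 + 123852)) = 596382/((602 - 134217728 + 154624 - 300*262144)/(-813) + 247590) = 596382/(-(602 - 134217728 + 154624 - 78643200)/813 + 247590) = 596382/(-1/813*(-212705702) + 247590) = 596382/(212705702/813 + 247590) = 596382/(413996372/813) = 596382*(813/413996372) = 242429283/206998186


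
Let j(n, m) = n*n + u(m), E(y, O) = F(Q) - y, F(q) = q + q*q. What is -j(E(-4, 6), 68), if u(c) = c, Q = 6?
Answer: -2184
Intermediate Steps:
F(q) = q + q²
E(y, O) = 42 - y (E(y, O) = 6*(1 + 6) - y = 6*7 - y = 42 - y)
j(n, m) = m + n² (j(n, m) = n*n + m = n² + m = m + n²)
-j(E(-4, 6), 68) = -(68 + (42 - 1*(-4))²) = -(68 + (42 + 4)²) = -(68 + 46²) = -(68 + 2116) = -1*2184 = -2184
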